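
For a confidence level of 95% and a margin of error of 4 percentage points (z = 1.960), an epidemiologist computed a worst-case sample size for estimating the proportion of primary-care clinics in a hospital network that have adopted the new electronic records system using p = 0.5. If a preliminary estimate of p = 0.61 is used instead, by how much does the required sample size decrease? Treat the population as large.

Conservative (p = 0.5): n = 1.960² × 0.25 / 0.040² ≈ 600.25 → 601.
Using p = 0.61: p(1−p) = 0.2379, so n = 1.960² × 0.2379 / 0.040² ≈ 571.20 → 572.
Reduction: 601 − 572 = 29.

29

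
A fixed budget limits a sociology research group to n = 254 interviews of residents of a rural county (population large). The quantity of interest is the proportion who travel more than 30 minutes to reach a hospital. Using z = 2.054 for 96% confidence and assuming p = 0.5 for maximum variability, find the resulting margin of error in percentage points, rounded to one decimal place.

SE(p̂) = √[p(1−p)/n] = √[0.2500/254] = 0.03137.
E = z × SE = 2.054 × 0.03137 = 0.06444, or 6.4 percentage points.

6.4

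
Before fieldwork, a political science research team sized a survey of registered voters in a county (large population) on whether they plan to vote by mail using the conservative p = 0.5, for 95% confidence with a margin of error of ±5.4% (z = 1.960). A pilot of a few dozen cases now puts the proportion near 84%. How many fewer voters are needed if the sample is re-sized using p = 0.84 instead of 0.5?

152

Conservative (p = 0.5): n = 1.960² × 0.25 / 0.054² ≈ 329.36 → 330.
Using p = 0.84: p(1−p) = 0.1344, so n = 1.960² × 0.1344 / 0.054² ≈ 177.06 → 178.
Reduction: 330 − 178 = 152.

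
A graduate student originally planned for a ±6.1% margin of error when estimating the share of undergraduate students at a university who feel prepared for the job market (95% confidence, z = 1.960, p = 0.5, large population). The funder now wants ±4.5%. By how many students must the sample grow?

216

At ±6.1%: n = 1.960² × 0.2500 / 0.061² ≈ 258.10 → 259.
At ±4.5%: n = 1.960² × 0.2500 / 0.045² ≈ 474.27 → 475.
Additional respondents: 475 − 259 = 216.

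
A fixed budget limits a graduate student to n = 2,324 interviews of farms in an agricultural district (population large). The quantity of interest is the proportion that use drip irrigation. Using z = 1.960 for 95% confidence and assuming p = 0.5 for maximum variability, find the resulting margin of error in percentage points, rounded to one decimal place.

2.0

SE(p̂) = √[p(1−p)/n] = √[0.2500/2324] = 0.01037.
E = z × SE = 1.960 × 0.01037 = 0.02033, or 2.0 percentage points.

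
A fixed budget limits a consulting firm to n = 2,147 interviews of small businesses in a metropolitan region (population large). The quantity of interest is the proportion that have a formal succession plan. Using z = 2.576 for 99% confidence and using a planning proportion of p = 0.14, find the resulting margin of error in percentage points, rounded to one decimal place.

SE(p̂) = √[p(1−p)/n] = √[0.1204/2147] = 0.00749.
E = z × SE = 2.576 × 0.00749 = 0.01929, or 1.9 percentage points.

1.9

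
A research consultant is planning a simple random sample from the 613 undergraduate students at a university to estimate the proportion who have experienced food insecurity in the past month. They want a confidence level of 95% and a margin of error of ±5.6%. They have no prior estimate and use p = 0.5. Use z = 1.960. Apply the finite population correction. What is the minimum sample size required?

205

Unadjusted: n₀ = 1.960² × 0.50 × 0.50 / 0.056² ≈ 306.25, so n₀ = 307.
Finite population correction with N = 613: n = n₀ / (1 + (n₀−1)/N) = 307 / (1 + 306/613) = 307 / 1.4992 ≈ 204.78.
Rounding up, n = 205.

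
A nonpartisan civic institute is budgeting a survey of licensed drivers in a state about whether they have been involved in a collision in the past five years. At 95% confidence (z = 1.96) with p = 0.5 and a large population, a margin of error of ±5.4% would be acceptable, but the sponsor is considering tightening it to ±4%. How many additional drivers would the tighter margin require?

271

At ±5.4%: n = 1.96² × 0.2500 / 0.054² ≈ 329.36 → 330.
At ±4%: n = 1.96² × 0.2500 / 0.040² ≈ 600.25 → 601.
Additional respondents: 601 − 330 = 271.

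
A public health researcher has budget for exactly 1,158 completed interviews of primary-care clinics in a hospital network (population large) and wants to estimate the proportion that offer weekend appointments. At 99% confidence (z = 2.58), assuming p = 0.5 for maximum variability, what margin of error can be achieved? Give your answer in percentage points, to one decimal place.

3.8

SE(p̂) = √[p(1−p)/n] = √[0.2500/1158] = 0.01469.
E = z × SE = 2.58 × 0.01469 = 0.03791, or 3.8 percentage points.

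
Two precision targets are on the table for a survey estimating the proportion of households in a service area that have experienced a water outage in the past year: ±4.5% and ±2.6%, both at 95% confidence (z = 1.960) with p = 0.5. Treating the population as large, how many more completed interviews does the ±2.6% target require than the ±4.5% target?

946

At ±4.5%: n = 1.960² × 0.2500 / 0.045² ≈ 474.27 → 475.
At ±2.6%: n = 1.960² × 0.2500 / 0.026² ≈ 1420.71 → 1421.
Additional respondents: 1421 − 475 = 946.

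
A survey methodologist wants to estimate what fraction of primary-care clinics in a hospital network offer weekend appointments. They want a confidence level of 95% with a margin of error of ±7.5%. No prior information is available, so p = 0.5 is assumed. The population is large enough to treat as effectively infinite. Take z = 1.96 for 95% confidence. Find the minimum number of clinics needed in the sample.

171

With p = 0.5, p(1−p) = 0.25.
n = z²·p(1−p)/E² = 1.96² × 0.2500 / 0.075² = 3.8416 × 0.2500 / 0.005625 ≈ 170.74.
Rounding up gives n = 171.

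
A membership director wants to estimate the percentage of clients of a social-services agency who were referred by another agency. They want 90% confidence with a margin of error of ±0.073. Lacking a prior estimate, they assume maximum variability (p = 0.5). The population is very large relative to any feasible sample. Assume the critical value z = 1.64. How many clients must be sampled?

127

With p = 0.5, p(1−p) = 0.25.
n = z²·p(1−p)/E² = 1.64² × 0.2500 / 0.073² = 2.6896 × 0.2500 / 0.005329 ≈ 126.18.
Rounding up gives n = 127.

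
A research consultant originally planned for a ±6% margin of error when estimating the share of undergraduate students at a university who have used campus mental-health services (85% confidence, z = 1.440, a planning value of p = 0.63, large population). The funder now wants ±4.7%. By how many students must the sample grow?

84

At ±6%: n = 1.440² × 0.2331 / 0.060² ≈ 134.27 → 135.
At ±4.7%: n = 1.440² × 0.2331 / 0.047² ≈ 218.81 → 219.
Additional respondents: 219 − 135 = 84.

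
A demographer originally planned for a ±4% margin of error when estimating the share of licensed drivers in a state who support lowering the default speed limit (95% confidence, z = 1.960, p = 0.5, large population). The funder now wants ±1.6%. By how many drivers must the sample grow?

At ±4%: n = 1.960² × 0.2500 / 0.040² ≈ 600.25 → 601.
At ±1.6%: n = 1.960² × 0.2500 / 0.016² ≈ 3751.56 → 3752.
Additional respondents: 3752 − 601 = 3151.

3151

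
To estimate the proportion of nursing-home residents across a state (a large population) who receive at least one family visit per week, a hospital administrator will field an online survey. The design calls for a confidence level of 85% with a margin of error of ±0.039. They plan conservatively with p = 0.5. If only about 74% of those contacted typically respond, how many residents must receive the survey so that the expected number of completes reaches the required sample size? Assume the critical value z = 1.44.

Completed interviews needed: n₀ = 1.44² × 0.2500 / 0.039² ≈ 340.83 → 341.
At a 74% response rate, contacts needed = 341 / 0.74 ≈ 460.81 → 461.

461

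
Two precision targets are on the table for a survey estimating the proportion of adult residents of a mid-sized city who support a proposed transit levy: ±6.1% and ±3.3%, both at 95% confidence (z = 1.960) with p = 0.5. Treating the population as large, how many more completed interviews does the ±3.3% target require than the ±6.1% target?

At ±6.1%: n = 1.960² × 0.2500 / 0.061² ≈ 258.10 → 259.
At ±3.3%: n = 1.960² × 0.2500 / 0.033² ≈ 881.91 → 882.
Additional respondents: 882 − 259 = 623.

623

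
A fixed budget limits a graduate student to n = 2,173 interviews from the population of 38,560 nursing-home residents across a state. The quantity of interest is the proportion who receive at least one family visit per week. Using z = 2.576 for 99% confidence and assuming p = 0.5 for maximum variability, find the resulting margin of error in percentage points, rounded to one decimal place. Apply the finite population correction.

Finite-population factor: (N−n)/(N−1) = (38560−2173)/(38560−1) = 0.9437.
SE(p̂) = √[p(1−p)/n · (N−n)/(N−1)] = √[0.2500/2173 × 0.9437] = 0.01042.
E = z × SE = 2.576 × 0.01042 = 0.02684 ≈ 2.7 percentage points.

2.7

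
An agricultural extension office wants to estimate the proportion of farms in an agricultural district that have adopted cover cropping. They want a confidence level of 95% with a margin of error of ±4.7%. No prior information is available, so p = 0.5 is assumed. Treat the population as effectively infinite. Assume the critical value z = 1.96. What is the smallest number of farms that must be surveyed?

435

With p = 0.5, p(1−p) = 0.25.
n = z²·p(1−p)/E² = 1.96² × 0.2500 / 0.047² = 3.8416 × 0.2500 / 0.002209 ≈ 434.77.
Rounding up gives n = 435.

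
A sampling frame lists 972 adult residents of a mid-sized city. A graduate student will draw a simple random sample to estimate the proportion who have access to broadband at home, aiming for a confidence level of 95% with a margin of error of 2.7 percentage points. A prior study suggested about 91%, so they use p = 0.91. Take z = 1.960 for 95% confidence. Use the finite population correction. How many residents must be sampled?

Unadjusted: n₀ = 1.960² × 0.91 × 0.09 / 0.027² ≈ 431.59, so n₀ = 432.
Finite population correction with N = 972: n = n₀ / (1 + (n₀−1)/N) = 432 / (1 + 431/972) = 432 / 1.4434 ≈ 299.29.
Rounding up, n = 300.

300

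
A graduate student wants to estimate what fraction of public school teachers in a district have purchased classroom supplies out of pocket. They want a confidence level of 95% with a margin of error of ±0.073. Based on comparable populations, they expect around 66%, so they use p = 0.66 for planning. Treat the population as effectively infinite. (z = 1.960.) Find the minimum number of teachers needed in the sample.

162

With p = 0.66, p(1−p) = 0.2244.
n = z²·p(1−p)/E² = 1.960² × 0.2244 / 0.073² = 3.8416 × 0.2244 / 0.005329 ≈ 161.77.
Rounding up gives n = 162.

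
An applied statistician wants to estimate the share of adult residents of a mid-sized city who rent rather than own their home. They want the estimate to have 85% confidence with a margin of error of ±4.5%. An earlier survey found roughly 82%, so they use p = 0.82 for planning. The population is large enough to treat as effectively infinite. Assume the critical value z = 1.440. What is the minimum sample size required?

152

With p = 0.82, p(1−p) = 0.1476.
n = z²·p(1−p)/E² = 1.440² × 0.1476 / 0.045² = 2.0736 × 0.1476 / 0.002025 ≈ 151.14.
Rounding up gives n = 152.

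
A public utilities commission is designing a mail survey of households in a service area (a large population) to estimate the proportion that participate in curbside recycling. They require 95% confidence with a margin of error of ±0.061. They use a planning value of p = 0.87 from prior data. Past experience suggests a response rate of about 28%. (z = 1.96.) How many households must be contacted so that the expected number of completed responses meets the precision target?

Completed interviews needed: n₀ = 1.96² × 0.1131 / 0.061² ≈ 116.77 → 117.
At a 28% response rate, contacts needed = 117 / 0.28 ≈ 417.86 → 418.

418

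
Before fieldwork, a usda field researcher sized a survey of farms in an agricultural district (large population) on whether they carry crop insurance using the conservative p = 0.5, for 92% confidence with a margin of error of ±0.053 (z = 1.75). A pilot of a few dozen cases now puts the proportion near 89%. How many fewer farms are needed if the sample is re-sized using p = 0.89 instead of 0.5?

166

Conservative (p = 0.5): n = 1.75² × 0.25 / 0.053² ≈ 272.56 → 273.
Using p = 0.89: p(1−p) = 0.0979, so n = 1.75² × 0.0979 / 0.053² ≈ 106.74 → 107.
Reduction: 273 − 107 = 166.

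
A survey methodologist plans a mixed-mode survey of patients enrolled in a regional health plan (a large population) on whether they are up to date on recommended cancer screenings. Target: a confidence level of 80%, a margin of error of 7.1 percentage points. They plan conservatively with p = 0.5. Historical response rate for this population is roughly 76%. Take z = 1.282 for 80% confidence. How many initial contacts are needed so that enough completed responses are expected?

108

Completed interviews needed: n₀ = 1.282² × 0.2500 / 0.071² ≈ 81.51 → 82.
At a 76% response rate, contacts needed = 82 / 0.76 ≈ 107.89 → 108.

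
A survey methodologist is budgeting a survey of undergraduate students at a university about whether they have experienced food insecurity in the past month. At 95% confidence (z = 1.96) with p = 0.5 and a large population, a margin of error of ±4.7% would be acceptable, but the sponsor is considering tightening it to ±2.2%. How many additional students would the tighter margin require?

1550

At ±4.7%: n = 1.96² × 0.2500 / 0.047² ≈ 434.77 → 435.
At ±2.2%: n = 1.96² × 0.2500 / 0.022² ≈ 1984.30 → 1985.
Additional respondents: 1985 − 435 = 1550.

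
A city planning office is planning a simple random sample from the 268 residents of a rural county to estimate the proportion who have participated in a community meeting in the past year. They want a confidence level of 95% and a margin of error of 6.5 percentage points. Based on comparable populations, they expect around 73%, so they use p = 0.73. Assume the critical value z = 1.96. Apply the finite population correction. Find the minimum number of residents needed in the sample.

108

Unadjusted: n₀ = 1.96² × 0.73 × 0.27 / 0.065² ≈ 179.21, so n₀ = 180.
Finite population correction with N = 268: n = n₀ / (1 + (n₀−1)/N) = 180 / (1 + 179/268) = 180 / 1.6679 ≈ 107.92.
Rounding up, n = 108.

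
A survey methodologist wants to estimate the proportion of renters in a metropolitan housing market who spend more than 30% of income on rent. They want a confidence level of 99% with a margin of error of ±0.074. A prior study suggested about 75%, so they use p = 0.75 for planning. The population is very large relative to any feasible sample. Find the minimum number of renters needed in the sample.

228

For 99% confidence, z = 2.576.
With p = 0.75, p(1−p) = 0.1875.
n = z²·p(1−p)/E² = 2.576² × 0.1875 / 0.074² = 6.6358 × 0.1875 / 0.005476 ≈ 227.21.
Rounding up gives n = 228.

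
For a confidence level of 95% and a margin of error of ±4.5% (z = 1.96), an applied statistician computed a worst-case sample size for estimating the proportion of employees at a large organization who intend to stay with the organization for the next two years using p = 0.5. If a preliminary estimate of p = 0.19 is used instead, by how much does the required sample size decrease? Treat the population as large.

Conservative (p = 0.5): n = 1.96² × 0.25 / 0.045² ≈ 474.27 → 475.
Using p = 0.19: p(1−p) = 0.1539, so n = 1.96² × 0.1539 / 0.045² ≈ 291.96 → 292.
Reduction: 475 − 292 = 183.

183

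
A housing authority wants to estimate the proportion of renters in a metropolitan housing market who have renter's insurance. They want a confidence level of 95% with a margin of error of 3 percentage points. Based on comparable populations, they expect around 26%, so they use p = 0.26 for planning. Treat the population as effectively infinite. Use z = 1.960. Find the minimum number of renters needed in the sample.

822

With p = 0.26, p(1−p) = 0.1924.
n = z²·p(1−p)/E² = 1.960² × 0.1924 / 0.030² = 3.8416 × 0.1924 / 0.000900 ≈ 821.25.
Rounding up gives n = 822.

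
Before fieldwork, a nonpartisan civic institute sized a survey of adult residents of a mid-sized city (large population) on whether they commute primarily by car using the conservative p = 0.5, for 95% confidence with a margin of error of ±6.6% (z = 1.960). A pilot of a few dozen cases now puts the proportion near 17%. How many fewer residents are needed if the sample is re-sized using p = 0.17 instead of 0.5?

96

Conservative (p = 0.5): n = 1.960² × 0.25 / 0.066² ≈ 220.48 → 221.
Using p = 0.17: p(1−p) = 0.1411, so n = 1.960² × 0.1411 / 0.066² ≈ 124.44 → 125.
Reduction: 221 − 125 = 96.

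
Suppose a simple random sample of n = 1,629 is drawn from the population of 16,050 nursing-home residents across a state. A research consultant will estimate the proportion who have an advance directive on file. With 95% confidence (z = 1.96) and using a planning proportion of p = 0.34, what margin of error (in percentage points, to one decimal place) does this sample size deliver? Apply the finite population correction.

2.2

Finite-population factor: (N−n)/(N−1) = (16050−1629)/(16050−1) = 0.8986.
SE(p̂) = √[p(1−p)/n · (N−n)/(N−1)] = √[0.2244/1629 × 0.8986] = 0.01113.
E = z × SE = 1.96 × 0.01113 = 0.02181 ≈ 2.2 percentage points.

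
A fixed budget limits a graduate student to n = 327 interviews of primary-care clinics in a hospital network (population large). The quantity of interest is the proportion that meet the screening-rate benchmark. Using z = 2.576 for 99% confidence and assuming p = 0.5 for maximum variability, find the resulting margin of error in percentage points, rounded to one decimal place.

SE(p̂) = √[p(1−p)/n] = √[0.2500/327] = 0.02765.
E = z × SE = 2.576 × 0.02765 = 0.07123, or 7.1 percentage points.

7.1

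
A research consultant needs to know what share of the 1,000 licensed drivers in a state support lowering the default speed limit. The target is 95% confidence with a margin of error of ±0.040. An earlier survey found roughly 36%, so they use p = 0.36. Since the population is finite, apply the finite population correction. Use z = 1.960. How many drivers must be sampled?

Unadjusted: n₀ = 1.960² × 0.36 × 0.64 / 0.040² ≈ 553.19, so n₀ = 554.
Finite population correction with N = 1,000: n = n₀ / (1 + (n₀−1)/N) = 554 / (1 + 553/1000) = 554 / 1.5530 ≈ 356.73.
Rounding up, n = 357.

357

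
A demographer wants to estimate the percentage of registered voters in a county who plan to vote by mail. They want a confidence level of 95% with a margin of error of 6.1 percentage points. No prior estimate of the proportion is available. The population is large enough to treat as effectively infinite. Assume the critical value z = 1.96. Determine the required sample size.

With no prior estimate, use p = 0.5, giving p(1−p) = 0.25.
n = z²·p(1−p)/E² = 1.96² × 0.2500 / 0.061² = 3.8416 × 0.2500 / 0.003721 ≈ 258.10.
Rounding up gives n = 259.

259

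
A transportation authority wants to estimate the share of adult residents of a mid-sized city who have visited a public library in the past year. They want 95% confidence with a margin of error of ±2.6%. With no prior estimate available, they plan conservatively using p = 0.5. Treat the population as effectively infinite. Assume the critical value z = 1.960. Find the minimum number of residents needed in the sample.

1421

With p = 0.5, p(1−p) = 0.25.
n = z²·p(1−p)/E² = 1.960² × 0.2500 / 0.026² = 3.8416 × 0.2500 / 0.000676 ≈ 1420.71.
Rounding up gives n = 1421.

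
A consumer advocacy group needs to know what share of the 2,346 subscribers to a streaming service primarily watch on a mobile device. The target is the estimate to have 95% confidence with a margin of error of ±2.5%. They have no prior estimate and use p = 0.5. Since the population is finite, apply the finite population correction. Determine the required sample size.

For 95% confidence, z = 1.96.
Unadjusted: n₀ = 1.96² × 0.50 × 0.50 / 0.025² ≈ 1536.64, so n₀ = 1537.
Finite population correction with N = 2,346: n = n₀ / (1 + (n₀−1)/N) = 1537 / (1 + 1536/2346) = 1537 / 1.6547 ≈ 928.85.
Rounding up, n = 929.

929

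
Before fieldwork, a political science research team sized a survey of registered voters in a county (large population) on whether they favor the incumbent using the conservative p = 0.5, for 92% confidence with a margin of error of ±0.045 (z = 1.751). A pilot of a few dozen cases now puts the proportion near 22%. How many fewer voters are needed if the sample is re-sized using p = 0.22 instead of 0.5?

119

Conservative (p = 0.5): n = 1.751² × 0.25 / 0.045² ≈ 378.52 → 379.
Using p = 0.22: p(1−p) = 0.1716, so n = 1.751² × 0.1716 / 0.045² ≈ 259.82 → 260.
Reduction: 379 − 260 = 119.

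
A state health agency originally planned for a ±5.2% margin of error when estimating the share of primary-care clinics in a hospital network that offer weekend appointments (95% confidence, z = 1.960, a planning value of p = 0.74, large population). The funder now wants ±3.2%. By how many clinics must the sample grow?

At ±5.2%: n = 1.960² × 0.1924 / 0.052² ≈ 273.34 → 274.
At ±3.2%: n = 1.960² × 0.1924 / 0.032² ≈ 721.80 → 722.
Additional respondents: 722 − 274 = 448.

448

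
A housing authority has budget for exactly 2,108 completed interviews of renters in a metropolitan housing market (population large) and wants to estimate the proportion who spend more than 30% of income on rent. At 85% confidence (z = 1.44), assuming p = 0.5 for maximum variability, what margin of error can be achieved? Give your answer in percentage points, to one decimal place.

SE(p̂) = √[p(1−p)/n] = √[0.2500/2108] = 0.01089.
E = z × SE = 1.44 × 0.01089 = 0.01568, or 1.6 percentage points.

1.6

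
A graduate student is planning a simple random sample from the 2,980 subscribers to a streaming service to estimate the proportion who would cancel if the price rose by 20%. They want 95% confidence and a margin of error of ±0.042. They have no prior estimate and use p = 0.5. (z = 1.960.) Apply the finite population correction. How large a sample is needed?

461

Unadjusted: n₀ = 1.960² × 0.50 × 0.50 / 0.042² ≈ 544.44, so n₀ = 545.
Finite population correction with N = 2,980: n = n₀ / (1 + (n₀−1)/N) = 545 / (1 + 544/2980) = 545 / 1.1826 ≈ 460.87.
Rounding up, n = 461.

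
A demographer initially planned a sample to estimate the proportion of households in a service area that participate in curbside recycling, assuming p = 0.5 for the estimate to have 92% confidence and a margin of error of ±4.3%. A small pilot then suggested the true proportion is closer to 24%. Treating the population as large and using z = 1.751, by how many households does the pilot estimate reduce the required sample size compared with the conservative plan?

112

Conservative (p = 0.5): n = 1.751² × 0.25 / 0.043² ≈ 414.55 → 415.
Using p = 0.24: p(1−p) = 0.1824, so n = 1.751² × 0.1824 / 0.043² ≈ 302.45 → 303.
Reduction: 415 − 303 = 112.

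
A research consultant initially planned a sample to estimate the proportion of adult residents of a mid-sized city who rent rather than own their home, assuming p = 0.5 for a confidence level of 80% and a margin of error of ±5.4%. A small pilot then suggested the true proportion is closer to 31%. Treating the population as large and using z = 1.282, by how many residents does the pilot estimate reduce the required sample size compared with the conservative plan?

20

Conservative (p = 0.5): n = 1.282² × 0.25 / 0.054² ≈ 140.91 → 141.
Using p = 0.31: p(1−p) = 0.2139, so n = 1.282² × 0.2139 / 0.054² ≈ 120.56 → 121.
Reduction: 141 − 121 = 20.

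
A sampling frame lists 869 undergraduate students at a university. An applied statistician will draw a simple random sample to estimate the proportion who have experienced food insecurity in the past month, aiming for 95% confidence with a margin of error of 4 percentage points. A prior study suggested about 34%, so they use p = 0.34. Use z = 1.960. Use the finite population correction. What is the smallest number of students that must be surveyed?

333

Unadjusted: n₀ = 1.960² × 0.34 × 0.66 / 0.040² ≈ 538.78, so n₀ = 539.
Finite population correction with N = 869: n = n₀ / (1 + (n₀−1)/N) = 539 / (1 + 538/869) = 539 / 1.6191 ≈ 332.90.
Rounding up, n = 333.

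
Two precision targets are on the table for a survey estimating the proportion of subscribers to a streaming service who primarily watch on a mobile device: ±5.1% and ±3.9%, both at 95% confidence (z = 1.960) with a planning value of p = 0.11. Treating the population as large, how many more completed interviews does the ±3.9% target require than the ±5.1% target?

At ±5.1%: n = 1.960² × 0.0979 / 0.051² ≈ 144.60 → 145.
At ±3.9%: n = 1.960² × 0.0979 / 0.039² ≈ 247.27 → 248.
Additional respondents: 248 − 145 = 103.

103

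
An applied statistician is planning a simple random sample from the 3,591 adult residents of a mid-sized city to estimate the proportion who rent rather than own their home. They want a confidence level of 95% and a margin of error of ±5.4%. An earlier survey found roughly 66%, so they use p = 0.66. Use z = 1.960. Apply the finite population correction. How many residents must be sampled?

Unadjusted: n₀ = 1.960² × 0.66 × 0.34 / 0.054² ≈ 295.63, so n₀ = 296.
Finite population correction with N = 3,591: n = n₀ / (1 + (n₀−1)/N) = 296 / (1 + 295/3591) = 296 / 1.0821 ≈ 273.53.
Rounding up, n = 274.

274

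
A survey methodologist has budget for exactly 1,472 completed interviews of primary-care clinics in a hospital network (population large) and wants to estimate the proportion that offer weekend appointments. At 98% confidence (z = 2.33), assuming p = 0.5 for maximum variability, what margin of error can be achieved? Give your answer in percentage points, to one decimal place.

SE(p̂) = √[p(1−p)/n] = √[0.2500/1472] = 0.01303.
E = z × SE = 2.33 × 0.01303 = 0.03036, or 3.0 percentage points.

3.0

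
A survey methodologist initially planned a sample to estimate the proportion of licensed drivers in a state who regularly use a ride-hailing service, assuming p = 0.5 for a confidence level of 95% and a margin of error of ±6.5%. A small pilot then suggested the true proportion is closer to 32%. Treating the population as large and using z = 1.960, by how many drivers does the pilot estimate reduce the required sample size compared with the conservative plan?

Conservative (p = 0.5): n = 1.960² × 0.25 / 0.065² ≈ 227.31 → 228.
Using p = 0.32: p(1−p) = 0.2176, so n = 1.960² × 0.2176 / 0.065² ≈ 197.85 → 198.
Reduction: 228 − 198 = 30.

30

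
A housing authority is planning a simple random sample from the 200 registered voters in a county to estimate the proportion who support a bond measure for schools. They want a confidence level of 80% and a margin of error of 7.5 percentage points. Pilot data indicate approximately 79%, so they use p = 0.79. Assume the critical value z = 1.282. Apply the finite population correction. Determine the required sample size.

40

Unadjusted: n₀ = 1.282² × 0.79 × 0.21 / 0.075² ≈ 48.47, so n₀ = 49.
Finite population correction with N = 200: n = n₀ / (1 + (n₀−1)/N) = 49 / (1 + 48/200) = 49 / 1.2400 ≈ 39.52.
Rounding up, n = 40.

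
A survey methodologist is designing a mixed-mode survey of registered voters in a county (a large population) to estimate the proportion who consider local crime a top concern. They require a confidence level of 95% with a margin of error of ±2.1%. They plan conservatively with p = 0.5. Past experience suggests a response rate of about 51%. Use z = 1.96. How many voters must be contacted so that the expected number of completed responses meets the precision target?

Completed interviews needed: n₀ = 1.96² × 0.2500 / 0.021² ≈ 2177.78 → 2178.
At a 51% response rate, contacts needed = 2178 / 0.51 ≈ 4270.59 → 4271.

4271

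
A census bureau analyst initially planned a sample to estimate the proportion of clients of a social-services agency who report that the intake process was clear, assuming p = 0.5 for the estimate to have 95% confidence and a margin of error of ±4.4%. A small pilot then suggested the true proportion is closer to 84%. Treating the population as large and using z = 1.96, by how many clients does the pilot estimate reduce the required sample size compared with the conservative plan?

Conservative (p = 0.5): n = 1.96² × 0.25 / 0.044² ≈ 496.07 → 497.
Using p = 0.84: p(1−p) = 0.1344, so n = 1.96² × 0.1344 / 0.044² ≈ 266.69 → 267.
Reduction: 497 − 267 = 230.

230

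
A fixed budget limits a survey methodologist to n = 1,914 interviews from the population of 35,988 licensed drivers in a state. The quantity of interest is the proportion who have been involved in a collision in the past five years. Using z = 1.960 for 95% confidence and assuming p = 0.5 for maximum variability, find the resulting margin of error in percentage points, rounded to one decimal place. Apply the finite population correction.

2.2

Finite-population factor: (N−n)/(N−1) = (35988−1914)/(35988−1) = 0.9468.
SE(p̂) = √[p(1−p)/n · (N−n)/(N−1)] = √[0.2500/1914 × 0.9468] = 0.01112.
E = z × SE = 1.960 × 0.01112 = 0.02180 ≈ 2.2 percentage points.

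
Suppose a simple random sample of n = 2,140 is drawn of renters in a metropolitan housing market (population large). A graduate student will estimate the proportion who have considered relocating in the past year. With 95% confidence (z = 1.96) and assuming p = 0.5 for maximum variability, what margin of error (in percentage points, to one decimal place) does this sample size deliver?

2.1

SE(p̂) = √[p(1−p)/n] = √[0.2500/2140] = 0.01081.
E = z × SE = 1.96 × 0.01081 = 0.02118, or 2.1 percentage points.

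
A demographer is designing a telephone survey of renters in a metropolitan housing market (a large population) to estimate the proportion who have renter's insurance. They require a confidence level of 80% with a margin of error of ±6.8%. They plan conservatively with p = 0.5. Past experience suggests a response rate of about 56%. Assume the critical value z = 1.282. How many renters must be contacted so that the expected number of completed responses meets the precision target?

159

Completed interviews needed: n₀ = 1.282² × 0.2500 / 0.068² ≈ 88.86 → 89.
At a 56% response rate, contacts needed = 89 / 0.56 ≈ 158.93 → 159.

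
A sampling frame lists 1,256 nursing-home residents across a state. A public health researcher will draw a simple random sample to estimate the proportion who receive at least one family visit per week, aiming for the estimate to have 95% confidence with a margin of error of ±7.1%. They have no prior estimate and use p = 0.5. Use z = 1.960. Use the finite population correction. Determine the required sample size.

Unadjusted: n₀ = 1.960² × 0.50 × 0.50 / 0.071² ≈ 190.52, so n₀ = 191.
Finite population correction with N = 1,256: n = n₀ / (1 + (n₀−1)/N) = 191 / (1 + 190/1256) = 191 / 1.1513 ≈ 165.90.
Rounding up, n = 166.

166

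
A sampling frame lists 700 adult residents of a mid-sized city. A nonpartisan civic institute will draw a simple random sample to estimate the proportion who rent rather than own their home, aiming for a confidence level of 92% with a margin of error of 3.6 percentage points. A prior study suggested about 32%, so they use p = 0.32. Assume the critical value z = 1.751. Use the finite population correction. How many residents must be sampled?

297

Unadjusted: n₀ = 1.751² × 0.32 × 0.68 / 0.036² ≈ 514.79, so n₀ = 515.
Finite population correction with N = 700: n = n₀ / (1 + (n₀−1)/N) = 515 / (1 + 514/700) = 515 / 1.7343 ≈ 296.95.
Rounding up, n = 297.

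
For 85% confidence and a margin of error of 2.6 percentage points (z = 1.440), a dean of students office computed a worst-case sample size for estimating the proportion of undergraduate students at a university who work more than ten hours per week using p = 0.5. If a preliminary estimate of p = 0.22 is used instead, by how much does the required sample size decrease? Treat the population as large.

Conservative (p = 0.5): n = 1.440² × 0.25 / 0.026² ≈ 766.86 → 767.
Using p = 0.22: p(1−p) = 0.1716, so n = 1.440² × 0.1716 / 0.026² ≈ 526.38 → 527.
Reduction: 767 − 527 = 240.

240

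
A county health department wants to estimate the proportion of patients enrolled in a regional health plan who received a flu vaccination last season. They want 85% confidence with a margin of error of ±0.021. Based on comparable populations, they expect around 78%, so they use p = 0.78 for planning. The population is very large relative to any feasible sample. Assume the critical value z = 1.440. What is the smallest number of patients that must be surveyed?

With p = 0.78, p(1−p) = 0.1716.
n = z²·p(1−p)/E² = 1.440² × 0.1716 / 0.021² = 2.0736 × 0.1716 / 0.000441 ≈ 806.87.
Rounding up gives n = 807.

807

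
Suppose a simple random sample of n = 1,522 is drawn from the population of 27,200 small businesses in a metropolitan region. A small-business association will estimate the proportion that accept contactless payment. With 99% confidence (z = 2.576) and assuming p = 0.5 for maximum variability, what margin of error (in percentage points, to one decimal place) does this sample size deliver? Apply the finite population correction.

3.2

Finite-population factor: (N−n)/(N−1) = (27200−1522)/(27200−1) = 0.9441.
SE(p̂) = √[p(1−p)/n · (N−n)/(N−1)] = √[0.2500/1522 × 0.9441] = 0.01245.
E = z × SE = 2.576 × 0.01245 = 0.03208 ≈ 3.2 percentage points.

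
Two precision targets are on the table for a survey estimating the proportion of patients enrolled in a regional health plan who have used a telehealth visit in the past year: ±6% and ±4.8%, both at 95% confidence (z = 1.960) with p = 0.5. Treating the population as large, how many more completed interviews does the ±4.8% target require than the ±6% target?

At ±6%: n = 1.960² × 0.2500 / 0.060² ≈ 266.78 → 267.
At ±4.8%: n = 1.960² × 0.2500 / 0.048² ≈ 416.84 → 417.
Additional respondents: 417 − 267 = 150.

150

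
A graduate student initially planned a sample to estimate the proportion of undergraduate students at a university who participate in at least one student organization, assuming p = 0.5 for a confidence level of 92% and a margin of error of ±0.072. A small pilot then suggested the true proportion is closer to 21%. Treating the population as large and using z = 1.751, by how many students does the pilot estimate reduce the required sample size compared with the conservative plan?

49

Conservative (p = 0.5): n = 1.751² × 0.25 / 0.072² ≈ 147.86 → 148.
Using p = 0.21: p(1−p) = 0.1659, so n = 1.751² × 0.1659 / 0.072² ≈ 98.12 → 99.
Reduction: 148 − 99 = 49.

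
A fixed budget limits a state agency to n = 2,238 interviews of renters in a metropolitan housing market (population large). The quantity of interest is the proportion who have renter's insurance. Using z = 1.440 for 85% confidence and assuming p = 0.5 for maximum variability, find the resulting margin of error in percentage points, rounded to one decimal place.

SE(p̂) = √[p(1−p)/n] = √[0.2500/2238] = 0.01057.
E = z × SE = 1.440 × 0.01057 = 0.01522, or 1.5 percentage points.

1.5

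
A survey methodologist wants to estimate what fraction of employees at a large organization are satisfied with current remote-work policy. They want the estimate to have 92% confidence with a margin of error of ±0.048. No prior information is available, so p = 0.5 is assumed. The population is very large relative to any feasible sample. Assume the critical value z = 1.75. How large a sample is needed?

333

With p = 0.5, p(1−p) = 0.25.
n = z²·p(1−p)/E² = 1.75² × 0.2500 / 0.048² = 3.0625 × 0.2500 / 0.002304 ≈ 332.30.
Rounding up gives n = 333.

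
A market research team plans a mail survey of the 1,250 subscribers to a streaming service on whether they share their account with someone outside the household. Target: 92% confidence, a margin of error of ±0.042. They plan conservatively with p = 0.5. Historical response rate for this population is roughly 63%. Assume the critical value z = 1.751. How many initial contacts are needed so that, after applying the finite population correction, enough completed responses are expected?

513

Completed interviews needed (unadjusted): n₀ = 1.751² × 0.2500 / 0.042² ≈ 434.52 → 435.
FPC for N = 1,250: n = 435 / (1 + 434/1250) = 435 / 1.3472 ≈ 322.89 → 323.
At a 63% response rate, contacts needed = 323 / 0.63 ≈ 512.70 → 513.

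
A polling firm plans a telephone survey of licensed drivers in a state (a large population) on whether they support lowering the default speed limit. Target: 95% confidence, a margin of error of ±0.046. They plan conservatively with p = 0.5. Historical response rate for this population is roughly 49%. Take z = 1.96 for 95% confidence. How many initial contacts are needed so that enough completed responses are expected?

Completed interviews needed: n₀ = 1.96² × 0.2500 / 0.046² ≈ 453.88 → 454.
At a 49% response rate, contacts needed = 454 / 0.49 ≈ 926.53 → 927.

927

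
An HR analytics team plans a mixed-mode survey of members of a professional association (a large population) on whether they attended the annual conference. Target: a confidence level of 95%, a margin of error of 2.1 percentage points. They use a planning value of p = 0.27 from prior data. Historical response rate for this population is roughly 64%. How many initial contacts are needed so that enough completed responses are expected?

2683

For 95% confidence, z = 1.96.
Completed interviews needed: n₀ = 1.96² × 0.1971 / 0.021² ≈ 1716.96 → 1717.
At a 64% response rate, contacts needed = 1717 / 0.64 ≈ 2682.81 → 2683.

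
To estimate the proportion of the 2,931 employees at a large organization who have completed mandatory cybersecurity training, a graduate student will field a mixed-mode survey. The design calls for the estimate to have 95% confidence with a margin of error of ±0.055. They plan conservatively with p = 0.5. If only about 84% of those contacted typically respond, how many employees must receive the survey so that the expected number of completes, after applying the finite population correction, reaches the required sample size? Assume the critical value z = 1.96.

342

Completed interviews needed (unadjusted): n₀ = 1.96² × 0.2500 / 0.055² ≈ 317.49 → 318.
FPC for N = 2,931: n = 318 / (1 + 317/2931) = 318 / 1.1082 ≈ 286.96 → 287.
At an 84% response rate, contacts needed = 287 / 0.84 ≈ 341.67 → 342.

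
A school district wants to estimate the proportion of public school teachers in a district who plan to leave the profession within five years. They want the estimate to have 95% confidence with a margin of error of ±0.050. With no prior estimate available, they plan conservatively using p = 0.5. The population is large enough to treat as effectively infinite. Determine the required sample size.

385

For 95% confidence, z = 1.960.
With p = 0.5, p(1−p) = 0.25.
n = z²·p(1−p)/E² = 1.960² × 0.2500 / 0.050² = 3.8416 × 0.2500 / 0.002500 ≈ 384.16.
Rounding up gives n = 385.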